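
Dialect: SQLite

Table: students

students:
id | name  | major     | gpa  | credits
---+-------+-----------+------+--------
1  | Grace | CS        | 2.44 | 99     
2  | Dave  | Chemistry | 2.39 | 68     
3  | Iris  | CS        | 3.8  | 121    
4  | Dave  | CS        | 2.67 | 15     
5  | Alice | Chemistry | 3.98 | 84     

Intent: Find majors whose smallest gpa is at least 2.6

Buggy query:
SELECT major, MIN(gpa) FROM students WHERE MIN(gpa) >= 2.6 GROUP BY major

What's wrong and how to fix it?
Bug: Aggregates like MIN are computed per group after WHERE runs

Fix: Replace WHERE with HAVING after the GROUP BY

Corrected query:
SELECT major, MIN(gpa) FROM students GROUP BY major HAVING MIN(gpa) >= 2.6

Result:
(no rows)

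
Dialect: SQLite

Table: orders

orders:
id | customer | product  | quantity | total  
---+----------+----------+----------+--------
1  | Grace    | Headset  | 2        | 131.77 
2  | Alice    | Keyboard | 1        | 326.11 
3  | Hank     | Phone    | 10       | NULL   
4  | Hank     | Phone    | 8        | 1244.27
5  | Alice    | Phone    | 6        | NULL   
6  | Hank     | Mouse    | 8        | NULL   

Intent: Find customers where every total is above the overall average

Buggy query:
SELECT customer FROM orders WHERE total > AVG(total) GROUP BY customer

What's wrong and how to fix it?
Bug: AVG() is an aggregate; it can't sit directly in WHERE

Fix: Use a subquery for AVG and a HAVING MIN(...) filter so the condition holds for every row in the group

Corrected query:
SELECT customer FROM orders GROUP BY customer HAVING MIN(total) > (SELECT AVG(total) FROM orders)

Result:
customer
--------
Hank    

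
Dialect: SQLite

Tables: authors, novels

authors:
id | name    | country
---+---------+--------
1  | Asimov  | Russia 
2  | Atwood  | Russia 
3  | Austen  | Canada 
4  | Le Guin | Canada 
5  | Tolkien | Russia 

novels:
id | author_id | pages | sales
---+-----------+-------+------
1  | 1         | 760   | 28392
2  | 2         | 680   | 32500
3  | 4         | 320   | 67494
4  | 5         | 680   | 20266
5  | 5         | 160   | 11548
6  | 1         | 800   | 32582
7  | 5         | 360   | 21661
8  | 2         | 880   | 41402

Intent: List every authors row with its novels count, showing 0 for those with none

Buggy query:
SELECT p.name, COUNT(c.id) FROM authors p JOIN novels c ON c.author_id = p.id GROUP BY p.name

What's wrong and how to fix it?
Bug: An inner join excludes parents with zero children

Fix: Use LEFT JOIN so parents without children still appear (COUNT(c.id) gives 0)

Corrected query:
SELECT p.name, COUNT(c.id) FROM authors p LEFT JOIN novels c ON c.author_id = p.id GROUP BY p.name

Result:
name    | COUNT(c.id)
--------+------------
Asimov  | 2          
Atwood  | 2          
Austen  | 0          
Le Guin | 1          
Tolkien | 3          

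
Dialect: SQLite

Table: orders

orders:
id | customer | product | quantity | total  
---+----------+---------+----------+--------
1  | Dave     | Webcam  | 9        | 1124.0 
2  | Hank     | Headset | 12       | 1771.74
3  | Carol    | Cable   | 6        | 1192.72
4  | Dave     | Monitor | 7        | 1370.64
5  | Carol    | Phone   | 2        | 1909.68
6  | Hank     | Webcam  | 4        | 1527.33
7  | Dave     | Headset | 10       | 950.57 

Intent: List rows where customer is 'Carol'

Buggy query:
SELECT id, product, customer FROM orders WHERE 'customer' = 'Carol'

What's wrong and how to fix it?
Bug: Single quotes denote string literals in SQL; the column name is being compared as a constant string

Fix: Remove the quotes around the column name (or use double quotes for an identifier)

Corrected query:
SELECT id, product, customer FROM orders WHERE customer = 'Carol'

Result:
id | product | customer
---+---------+---------
3  | Cable   | Carol   
5  | Phone   | Carol   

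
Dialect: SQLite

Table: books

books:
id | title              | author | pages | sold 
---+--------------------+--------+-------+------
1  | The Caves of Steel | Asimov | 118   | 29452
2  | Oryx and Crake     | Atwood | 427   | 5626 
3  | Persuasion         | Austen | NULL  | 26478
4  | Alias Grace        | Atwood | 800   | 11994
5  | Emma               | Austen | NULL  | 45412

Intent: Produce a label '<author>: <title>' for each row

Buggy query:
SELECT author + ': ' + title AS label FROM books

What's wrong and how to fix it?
Bug: '+' is numeric addition; on text columns SQLite converts them to 0 instead of concatenating

Fix: Replace + with || to concatenate text

Corrected query:
SELECT author || ': ' || title AS label FROM books

Result:
label                     
--------------------------
Asimov: The Caves of Steel
Atwood: Oryx and Crake    
Austen: Persuasion        
Atwood: Alias Grace       
Austen: Emma              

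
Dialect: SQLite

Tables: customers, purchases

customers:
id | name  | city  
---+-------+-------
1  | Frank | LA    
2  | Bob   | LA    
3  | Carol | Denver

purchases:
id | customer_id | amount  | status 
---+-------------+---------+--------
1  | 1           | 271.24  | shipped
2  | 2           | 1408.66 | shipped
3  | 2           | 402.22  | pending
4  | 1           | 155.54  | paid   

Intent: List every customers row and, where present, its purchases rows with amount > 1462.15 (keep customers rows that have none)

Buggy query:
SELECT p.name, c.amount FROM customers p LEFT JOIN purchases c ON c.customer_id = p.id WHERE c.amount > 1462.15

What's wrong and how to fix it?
Bug: A WHERE condition on the right-hand table after LEFT JOIN drops unmatched parents

Fix: Move the right-table condition into the ON clause so unmatched parents are kept

Corrected query:
SELECT p.name, c.amount FROM customers p LEFT JOIN purchases c ON c.customer_id = p.id AND c.amount > 1462.15

Result:
name  | amount
------+-------
Frank | NULL  
Bob   | NULL  
Carol | NULL  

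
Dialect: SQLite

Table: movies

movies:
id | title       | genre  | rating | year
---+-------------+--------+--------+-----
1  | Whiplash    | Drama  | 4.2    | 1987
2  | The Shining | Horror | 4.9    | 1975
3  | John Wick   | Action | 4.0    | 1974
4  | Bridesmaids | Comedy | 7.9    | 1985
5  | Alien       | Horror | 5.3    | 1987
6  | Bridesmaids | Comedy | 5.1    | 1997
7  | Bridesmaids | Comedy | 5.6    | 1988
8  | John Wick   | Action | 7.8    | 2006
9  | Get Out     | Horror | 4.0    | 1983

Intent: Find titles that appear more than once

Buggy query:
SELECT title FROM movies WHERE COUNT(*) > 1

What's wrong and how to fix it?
Bug: WHERE can't reference COUNT(*); aggregates are computed after WHERE

Fix: Group first, then use HAVING for the count condition

Corrected query:
SELECT title FROM movies GROUP BY title HAVING COUNT(*) > 1

Result:
title      
-----------
Bridesmaids
John Wick  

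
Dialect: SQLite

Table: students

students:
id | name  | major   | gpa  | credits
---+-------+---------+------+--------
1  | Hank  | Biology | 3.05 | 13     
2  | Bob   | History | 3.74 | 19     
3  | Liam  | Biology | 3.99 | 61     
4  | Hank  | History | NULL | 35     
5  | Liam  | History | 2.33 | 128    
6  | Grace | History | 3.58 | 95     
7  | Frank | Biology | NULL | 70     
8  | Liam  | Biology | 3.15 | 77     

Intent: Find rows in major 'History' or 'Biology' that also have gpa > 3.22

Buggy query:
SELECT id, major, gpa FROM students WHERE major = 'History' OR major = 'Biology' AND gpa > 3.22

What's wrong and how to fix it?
Bug: Without parentheses, AND is evaluated before OR, so the gpa filter only applies to the 'Biology' branch

Fix: Add parentheses around the OR so the AND applies to both alternatives

Corrected query:
SELECT id, major, gpa FROM students WHERE (major = 'History' OR major = 'Biology') AND gpa > 3.22

Result:
id | major   | gpa 
---+---------+-----
2  | History | 3.74
3  | Biology | 3.99
6  | History | 3.58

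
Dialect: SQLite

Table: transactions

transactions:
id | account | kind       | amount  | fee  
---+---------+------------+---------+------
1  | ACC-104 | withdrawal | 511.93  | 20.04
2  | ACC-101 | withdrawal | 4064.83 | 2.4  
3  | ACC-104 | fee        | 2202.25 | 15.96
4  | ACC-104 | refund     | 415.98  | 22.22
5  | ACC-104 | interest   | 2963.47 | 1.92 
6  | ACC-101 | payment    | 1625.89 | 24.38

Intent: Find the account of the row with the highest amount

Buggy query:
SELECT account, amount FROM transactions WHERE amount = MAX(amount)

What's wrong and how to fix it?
Bug: MAX(amount) is an aggregate and cannot be used directly in WHERE

Fix: Wrap MAX in a scalar subquery so WHERE compares against a single value

Corrected query:
SELECT account, amount FROM transactions WHERE amount = (SELECT MAX(amount) FROM transactions)

Result:
account | amount 
--------+--------
ACC-101 | 4064.83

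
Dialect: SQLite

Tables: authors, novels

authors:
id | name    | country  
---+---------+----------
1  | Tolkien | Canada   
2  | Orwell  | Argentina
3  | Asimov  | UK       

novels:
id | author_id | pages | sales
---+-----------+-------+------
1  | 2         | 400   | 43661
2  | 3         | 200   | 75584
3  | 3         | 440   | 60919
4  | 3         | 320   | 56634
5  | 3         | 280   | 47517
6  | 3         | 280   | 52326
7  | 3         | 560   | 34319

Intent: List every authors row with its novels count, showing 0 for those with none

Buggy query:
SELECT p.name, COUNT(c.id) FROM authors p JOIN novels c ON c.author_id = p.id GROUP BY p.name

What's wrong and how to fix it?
Bug: INNER JOIN drops authors rows that have no matching novels rows

Fix: Switch to LEFT JOIN to retain unmatched parent rows

Corrected query:
SELECT p.name, COUNT(c.id) FROM authors p LEFT JOIN novels c ON c.author_id = p.id GROUP BY p.name

Result:
name    | COUNT(c.id)
--------+------------
Asimov  | 6          
Orwell  | 1          
Tolkien | 0          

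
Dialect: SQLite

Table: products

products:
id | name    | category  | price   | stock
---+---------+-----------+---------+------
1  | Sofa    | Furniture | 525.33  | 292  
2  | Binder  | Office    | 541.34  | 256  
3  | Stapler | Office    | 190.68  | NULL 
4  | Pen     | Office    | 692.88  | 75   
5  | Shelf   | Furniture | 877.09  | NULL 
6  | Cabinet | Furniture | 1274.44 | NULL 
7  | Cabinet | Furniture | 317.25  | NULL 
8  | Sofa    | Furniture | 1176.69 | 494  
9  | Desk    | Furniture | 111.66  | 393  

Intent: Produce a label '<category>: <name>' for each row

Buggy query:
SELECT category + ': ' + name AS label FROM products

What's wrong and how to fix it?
Bug: SQLite uses || for string concatenation; + coerces text to numbers (yielding 0)

Fix: Replace + with || to concatenate text

Corrected query:
SELECT category || ': ' || name AS label FROM products

Result:
label             
------------------
Furniture: Sofa   
Office: Binder    
Office: Stapler   
Office: Pen       
Furniture: Shelf  
Furniture: Cabinet
Furniture: Cabinet
Furniture: Sofa   
Furniture: Desk   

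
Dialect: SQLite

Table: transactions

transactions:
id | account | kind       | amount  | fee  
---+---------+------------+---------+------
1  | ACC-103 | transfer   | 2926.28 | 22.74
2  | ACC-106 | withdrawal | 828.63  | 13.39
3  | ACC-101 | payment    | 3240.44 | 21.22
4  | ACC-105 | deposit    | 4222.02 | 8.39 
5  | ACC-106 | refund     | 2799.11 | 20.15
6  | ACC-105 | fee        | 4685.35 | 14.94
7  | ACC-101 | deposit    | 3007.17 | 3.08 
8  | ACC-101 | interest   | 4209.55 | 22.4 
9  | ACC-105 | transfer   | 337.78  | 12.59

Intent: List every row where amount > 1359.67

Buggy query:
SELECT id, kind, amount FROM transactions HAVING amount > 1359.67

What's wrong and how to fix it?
Bug: This is a non-aggregate query (no GROUP BY, no aggregates), so in SQLite the HAVING clause is invalid here; a row-level condition belongs in WHERE

Fix: Replace HAVING with WHERE since the condition applies to individual rows

Corrected query:
SELECT id, kind, amount FROM transactions WHERE amount > 1359.67

Result:
id | kind     | amount 
---+----------+--------
1  | transfer | 2926.28
3  | payment  | 3240.44
4  | deposit  | 4222.02
5  | refund   | 2799.11
6  | fee      | 4685.35
7  | deposit  | 3007.17
8  | interest | 4209.55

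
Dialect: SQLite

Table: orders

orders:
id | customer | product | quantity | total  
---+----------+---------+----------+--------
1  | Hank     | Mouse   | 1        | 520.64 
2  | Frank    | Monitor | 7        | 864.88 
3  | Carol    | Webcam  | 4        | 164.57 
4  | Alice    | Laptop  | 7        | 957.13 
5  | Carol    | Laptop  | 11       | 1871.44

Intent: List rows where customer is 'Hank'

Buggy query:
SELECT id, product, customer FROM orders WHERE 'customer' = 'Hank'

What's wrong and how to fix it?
Bug: 'customer' in single quotes is a string literal, not the column; the comparison is literal-vs-literal and never true

Fix: Reference the column as customer without single quotes

Corrected query:
SELECT id, product, customer FROM orders WHERE customer = 'Hank'

Result:
id | product | customer
---+---------+---------
1  | Mouse   | Hank    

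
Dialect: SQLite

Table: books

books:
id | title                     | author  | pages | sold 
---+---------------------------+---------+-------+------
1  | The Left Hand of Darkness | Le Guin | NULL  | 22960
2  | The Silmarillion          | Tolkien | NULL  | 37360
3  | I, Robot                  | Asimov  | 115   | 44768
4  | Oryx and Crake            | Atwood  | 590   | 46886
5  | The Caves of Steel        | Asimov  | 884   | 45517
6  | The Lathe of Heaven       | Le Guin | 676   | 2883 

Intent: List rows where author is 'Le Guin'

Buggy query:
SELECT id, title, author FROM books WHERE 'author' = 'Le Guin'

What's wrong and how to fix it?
Bug: 'author' in single quotes is a string literal, not the column; the comparison is literal-vs-literal and never true

Fix: Reference the column as author without single quotes

Corrected query:
SELECT id, title, author FROM books WHERE author = 'Le Guin'

Result:
id | title                     | author 
---+---------------------------+--------
1  | The Left Hand of Darkness | Le Guin
6  | The Lathe of Heaven       | Le Guin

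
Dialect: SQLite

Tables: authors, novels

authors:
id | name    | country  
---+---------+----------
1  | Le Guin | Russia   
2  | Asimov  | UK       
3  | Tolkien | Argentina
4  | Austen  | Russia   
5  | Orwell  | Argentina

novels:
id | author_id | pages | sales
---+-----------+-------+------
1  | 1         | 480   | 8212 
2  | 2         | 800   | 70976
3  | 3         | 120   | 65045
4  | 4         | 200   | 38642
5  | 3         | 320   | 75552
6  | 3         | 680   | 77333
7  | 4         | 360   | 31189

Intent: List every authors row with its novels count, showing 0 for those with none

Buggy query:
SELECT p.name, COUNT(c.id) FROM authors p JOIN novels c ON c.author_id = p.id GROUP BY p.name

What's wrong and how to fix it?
Bug: An inner join excludes parents with zero children

Fix: Use LEFT JOIN so parents without children still appear (COUNT(c.id) gives 0)

Corrected query:
SELECT p.name, COUNT(c.id) FROM authors p LEFT JOIN novels c ON c.author_id = p.id GROUP BY p.name

Result:
name    | COUNT(c.id)
--------+------------
Asimov  | 1          
Austen  | 2          
Le Guin | 1          
Orwell  | 0          
Tolkien | 3          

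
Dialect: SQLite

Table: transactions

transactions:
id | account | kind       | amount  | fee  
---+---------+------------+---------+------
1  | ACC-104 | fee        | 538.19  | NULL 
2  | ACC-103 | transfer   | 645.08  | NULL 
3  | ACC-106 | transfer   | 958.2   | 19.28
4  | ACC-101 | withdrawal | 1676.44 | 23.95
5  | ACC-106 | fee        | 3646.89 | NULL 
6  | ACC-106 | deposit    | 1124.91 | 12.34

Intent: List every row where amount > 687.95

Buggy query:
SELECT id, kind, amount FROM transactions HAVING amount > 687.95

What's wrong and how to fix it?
Bug: HAVING filters the output of aggregation, but this query has no GROUP BY and no aggregate functions, so SQLite rejects it (HAVING clause on a non-aggregate query); the condition here is per row

Fix: Replace HAVING with WHERE since the condition applies to individual rows

Corrected query:
SELECT id, kind, amount FROM transactions WHERE amount > 687.95

Result:
id | kind       | amount 
---+------------+--------
3  | transfer   | 958.2  
4  | withdrawal | 1676.44
5  | fee        | 3646.89
6  | deposit    | 1124.91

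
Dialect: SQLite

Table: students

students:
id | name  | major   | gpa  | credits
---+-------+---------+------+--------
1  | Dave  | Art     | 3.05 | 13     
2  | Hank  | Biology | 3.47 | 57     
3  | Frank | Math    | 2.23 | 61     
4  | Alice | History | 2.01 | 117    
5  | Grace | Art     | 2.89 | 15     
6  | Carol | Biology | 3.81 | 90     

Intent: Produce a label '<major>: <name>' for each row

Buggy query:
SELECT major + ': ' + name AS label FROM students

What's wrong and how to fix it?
Bug: '+' is numeric addition; on text columns SQLite converts them to 0 instead of concatenating

Fix: Use the || operator for string concatenation

Corrected query:
SELECT major || ': ' || name AS label FROM students

Result:
label         
--------------
Art: Dave     
Biology: Hank 
Math: Frank   
History: Alice
Art: Grace    
Biology: Carol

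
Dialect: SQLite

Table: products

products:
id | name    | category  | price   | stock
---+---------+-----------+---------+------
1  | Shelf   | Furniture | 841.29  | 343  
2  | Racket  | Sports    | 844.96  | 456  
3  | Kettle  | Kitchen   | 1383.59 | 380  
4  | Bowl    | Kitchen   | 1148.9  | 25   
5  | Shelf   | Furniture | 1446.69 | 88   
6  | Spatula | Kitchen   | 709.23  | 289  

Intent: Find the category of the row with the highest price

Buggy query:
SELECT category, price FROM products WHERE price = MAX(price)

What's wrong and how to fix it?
Bug: WHERE is evaluated per row; an aggregate over the whole table isn't defined there

Fix: Wrap MAX in a scalar subquery so WHERE compares against a single value

Corrected query:
SELECT category, price FROM products WHERE price = (SELECT MAX(price) FROM products)

Result:
category  | price  
----------+--------
Furniture | 1446.69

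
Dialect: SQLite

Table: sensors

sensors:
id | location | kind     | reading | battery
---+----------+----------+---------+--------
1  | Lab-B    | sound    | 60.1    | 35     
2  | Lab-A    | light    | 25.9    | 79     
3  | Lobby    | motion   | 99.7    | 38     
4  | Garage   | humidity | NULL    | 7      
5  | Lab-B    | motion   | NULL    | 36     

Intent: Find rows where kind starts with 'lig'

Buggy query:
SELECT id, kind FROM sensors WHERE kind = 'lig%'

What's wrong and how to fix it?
Bug: Wildcards only work with LIKE; '=' treats '%' as a literal character

Fix: Replace '=' with LIKE so 'lig%' is treated as a pattern

Corrected query:
SELECT id, kind FROM sensors WHERE kind LIKE 'lig%'

Result:
id | kind 
---+------
2  | light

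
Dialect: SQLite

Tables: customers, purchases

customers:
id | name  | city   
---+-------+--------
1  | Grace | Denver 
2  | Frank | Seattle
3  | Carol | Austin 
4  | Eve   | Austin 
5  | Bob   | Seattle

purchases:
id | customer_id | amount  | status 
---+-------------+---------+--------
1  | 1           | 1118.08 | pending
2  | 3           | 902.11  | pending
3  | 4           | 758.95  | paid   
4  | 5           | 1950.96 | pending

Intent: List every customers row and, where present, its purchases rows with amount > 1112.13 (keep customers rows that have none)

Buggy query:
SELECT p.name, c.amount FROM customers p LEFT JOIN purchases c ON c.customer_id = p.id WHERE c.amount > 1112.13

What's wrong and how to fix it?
Bug: Filtering c.amount in WHERE discards the NULL rows produced by LEFT JOIN, turning it into an inner join

Fix: Move the right-table condition into the ON clause so unmatched parents are kept

Corrected query:
SELECT p.name, c.amount FROM customers p LEFT JOIN purchases c ON c.customer_id = p.id AND c.amount > 1112.13

Result:
name  | amount 
------+--------
Grace | 1118.08
Frank | NULL   
Carol | NULL   
Eve   | NULL   
Bob   | 1950.96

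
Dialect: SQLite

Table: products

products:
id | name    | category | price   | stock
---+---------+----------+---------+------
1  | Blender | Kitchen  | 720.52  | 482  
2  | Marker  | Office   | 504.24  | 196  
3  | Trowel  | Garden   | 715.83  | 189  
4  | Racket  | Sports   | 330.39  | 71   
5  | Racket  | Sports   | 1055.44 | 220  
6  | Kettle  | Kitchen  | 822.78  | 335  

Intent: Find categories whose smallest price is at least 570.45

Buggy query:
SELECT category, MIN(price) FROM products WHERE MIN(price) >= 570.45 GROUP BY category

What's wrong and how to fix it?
Bug: Aggregates like MIN are computed per group after WHERE runs

Fix: Use HAVING for the per-group MIN condition

Corrected query:
SELECT category, MIN(price) FROM products GROUP BY category HAVING MIN(price) >= 570.45

Result:
category | MIN(price)
---------+-----------
Garden   | 715.83    
Kitchen  | 720.52    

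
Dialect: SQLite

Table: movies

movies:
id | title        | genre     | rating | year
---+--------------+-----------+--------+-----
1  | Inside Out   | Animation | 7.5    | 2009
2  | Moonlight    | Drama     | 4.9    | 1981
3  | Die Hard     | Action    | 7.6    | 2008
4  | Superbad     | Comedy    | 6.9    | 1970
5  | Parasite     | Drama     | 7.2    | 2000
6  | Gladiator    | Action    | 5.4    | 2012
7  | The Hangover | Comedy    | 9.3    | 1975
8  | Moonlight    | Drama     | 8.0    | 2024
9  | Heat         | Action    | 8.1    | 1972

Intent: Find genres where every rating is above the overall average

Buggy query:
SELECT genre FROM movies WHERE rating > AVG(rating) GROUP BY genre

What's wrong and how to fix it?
Bug: AVG() is an aggregate; it can't sit directly in WHERE

Fix: Compute the overall average in a scalar subquery and compare each group's MIN against it in HAVING

Corrected query:
SELECT genre FROM movies GROUP BY genre HAVING MIN(rating) > (SELECT AVG(rating) FROM movies)

Result:
genre    
---------
Animation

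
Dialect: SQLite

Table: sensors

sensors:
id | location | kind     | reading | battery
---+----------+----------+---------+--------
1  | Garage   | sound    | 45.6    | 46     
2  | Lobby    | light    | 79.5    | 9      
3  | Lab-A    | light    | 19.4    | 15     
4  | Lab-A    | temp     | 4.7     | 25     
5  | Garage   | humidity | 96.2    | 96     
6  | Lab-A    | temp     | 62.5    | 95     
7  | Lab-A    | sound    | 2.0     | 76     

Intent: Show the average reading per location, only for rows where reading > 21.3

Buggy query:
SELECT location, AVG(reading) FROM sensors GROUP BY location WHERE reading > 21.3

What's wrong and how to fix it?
Bug: WHERE cannot follow GROUP BY

Fix: Place WHERE between FROM and GROUP BY

Corrected query:
SELECT location, AVG(reading) FROM sensors WHERE reading > 21.3 GROUP BY location

Result:
location | AVG(reading)
---------+-------------
Garage   | 70.9        
Lab-A    | 62.5        
Lobby    | 79.5        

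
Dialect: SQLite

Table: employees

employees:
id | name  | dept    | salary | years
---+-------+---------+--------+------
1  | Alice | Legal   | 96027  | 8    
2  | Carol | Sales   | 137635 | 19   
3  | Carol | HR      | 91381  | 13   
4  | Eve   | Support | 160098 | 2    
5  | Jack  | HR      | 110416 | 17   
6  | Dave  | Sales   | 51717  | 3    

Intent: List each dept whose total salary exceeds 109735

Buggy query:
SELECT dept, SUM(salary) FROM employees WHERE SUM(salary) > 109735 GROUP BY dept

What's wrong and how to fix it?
Bug: Aggregate functions cannot appear in a WHERE clause

Fix: Move the aggregate condition to a HAVING clause

Corrected query:
SELECT dept, SUM(salary) FROM employees GROUP BY dept HAVING SUM(salary) > 109735

Result:
dept    | SUM(salary)
--------+------------
HR      | 201797     
Sales   | 189352     
Support | 160098     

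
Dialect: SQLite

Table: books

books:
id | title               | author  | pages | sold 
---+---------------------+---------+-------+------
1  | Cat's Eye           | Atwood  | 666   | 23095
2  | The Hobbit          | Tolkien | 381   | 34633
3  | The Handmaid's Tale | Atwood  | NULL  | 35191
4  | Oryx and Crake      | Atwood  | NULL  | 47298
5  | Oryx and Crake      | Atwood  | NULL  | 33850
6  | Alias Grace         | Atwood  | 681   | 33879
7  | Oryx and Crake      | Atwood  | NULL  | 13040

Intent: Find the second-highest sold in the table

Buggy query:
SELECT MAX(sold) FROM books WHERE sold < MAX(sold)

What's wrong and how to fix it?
Bug: MAX(sold) on the right of the comparison is an aggregate-in-WHERE error

Fix: Put the inner MAX in a scalar subquery

Corrected query:
SELECT MAX(sold) FROM books WHERE sold < (SELECT MAX(sold) FROM books)

Result:
MAX(sold)
---------
35191    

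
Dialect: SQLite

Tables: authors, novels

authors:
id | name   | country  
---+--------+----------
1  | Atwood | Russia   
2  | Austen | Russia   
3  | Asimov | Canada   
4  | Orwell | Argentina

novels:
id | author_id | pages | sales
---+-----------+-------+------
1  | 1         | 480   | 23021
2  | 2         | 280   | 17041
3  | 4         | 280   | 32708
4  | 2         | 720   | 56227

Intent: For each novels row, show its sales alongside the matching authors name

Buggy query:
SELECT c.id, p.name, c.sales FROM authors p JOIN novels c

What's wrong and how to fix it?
Bug: JOIN with no ON clause produces a cartesian product; every novels row pairs with every authors row

Fix: Add ON c.author_id = p.id to the JOIN

Corrected query:
SELECT c.id, p.name, c.sales FROM authors p JOIN novels c ON c.author_id = p.id

Result:
id | name   | sales
---+--------+------
1  | Atwood | 23021
2  | Austen | 17041
3  | Orwell | 32708
4  | Austen | 56227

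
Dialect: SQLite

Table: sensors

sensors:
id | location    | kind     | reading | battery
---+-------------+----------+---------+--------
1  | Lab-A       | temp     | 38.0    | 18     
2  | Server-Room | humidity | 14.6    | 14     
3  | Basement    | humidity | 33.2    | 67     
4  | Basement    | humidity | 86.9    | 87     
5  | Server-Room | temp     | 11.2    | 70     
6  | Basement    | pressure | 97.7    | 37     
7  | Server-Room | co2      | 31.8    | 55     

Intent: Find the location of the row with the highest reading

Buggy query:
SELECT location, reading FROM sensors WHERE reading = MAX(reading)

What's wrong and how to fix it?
Bug: WHERE is evaluated per row; an aggregate over the whole table isn't defined there

Fix: Use a subquery: WHERE reading = (SELECT MAX(reading) FROM sensors)

Corrected query:
SELECT location, reading FROM sensors WHERE reading = (SELECT MAX(reading) FROM sensors)

Result:
location | reading
---------+--------
Basement | 97.7   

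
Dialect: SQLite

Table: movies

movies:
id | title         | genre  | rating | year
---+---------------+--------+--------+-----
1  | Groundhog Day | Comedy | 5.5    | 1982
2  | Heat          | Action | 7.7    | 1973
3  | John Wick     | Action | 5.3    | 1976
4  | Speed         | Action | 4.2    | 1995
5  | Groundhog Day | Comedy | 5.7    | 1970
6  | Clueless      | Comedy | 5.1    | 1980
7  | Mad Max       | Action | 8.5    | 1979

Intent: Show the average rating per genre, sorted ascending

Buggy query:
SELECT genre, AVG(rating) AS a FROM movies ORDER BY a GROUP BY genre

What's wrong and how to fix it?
Bug: GROUP BY must precede ORDER BY

Fix: Reorder: SELECT … FROM … GROUP BY … ORDER BY …

Corrected query:
SELECT genre, AVG(rating) AS a FROM movies GROUP BY genre ORDER BY a

Result:
genre  | a       
-------+---------
Comedy | 5.433333
Action | 6.425   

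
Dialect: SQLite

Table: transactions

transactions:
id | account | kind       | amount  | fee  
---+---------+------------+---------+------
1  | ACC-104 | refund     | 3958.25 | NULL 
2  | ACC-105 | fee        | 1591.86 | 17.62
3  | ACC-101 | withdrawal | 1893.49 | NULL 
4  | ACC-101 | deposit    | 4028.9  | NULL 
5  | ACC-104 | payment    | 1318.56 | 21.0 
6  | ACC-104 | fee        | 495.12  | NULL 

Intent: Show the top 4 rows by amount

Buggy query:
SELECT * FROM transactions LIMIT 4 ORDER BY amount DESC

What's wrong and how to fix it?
Bug: ORDER BY cannot follow LIMIT; LIMIT is the final clause

Fix: Swap the clauses: ORDER BY first, then LIMIT

Corrected query:
SELECT * FROM transactions ORDER BY amount DESC LIMIT 4

Result:
id | account | kind       | amount  | fee  
---+---------+------------+---------+------
4  | ACC-101 | deposit    | 4028.9  | NULL 
1  | ACC-104 | refund     | 3958.25 | NULL 
3  | ACC-101 | withdrawal | 1893.49 | NULL 
2  | ACC-105 | fee        | 1591.86 | 17.62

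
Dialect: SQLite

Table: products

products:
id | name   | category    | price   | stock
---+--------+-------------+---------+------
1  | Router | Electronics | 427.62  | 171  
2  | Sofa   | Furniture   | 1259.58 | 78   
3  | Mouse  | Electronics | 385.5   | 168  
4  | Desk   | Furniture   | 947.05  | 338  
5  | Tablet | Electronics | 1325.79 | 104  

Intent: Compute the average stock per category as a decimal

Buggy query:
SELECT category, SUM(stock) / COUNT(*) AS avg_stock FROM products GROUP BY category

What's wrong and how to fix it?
Bug: Both operands are integers, so '/' performs integer division and truncates

Fix: Multiply by 1.0 (or CAST to REAL) to force floating-point division

Corrected query:
SELECT category, SUM(stock) * 1.0 / COUNT(*) AS avg_stock FROM products GROUP BY category

Result:
category    | avg_stock 
------------+-----------
Electronics | 147.666667
Furniture   | 208       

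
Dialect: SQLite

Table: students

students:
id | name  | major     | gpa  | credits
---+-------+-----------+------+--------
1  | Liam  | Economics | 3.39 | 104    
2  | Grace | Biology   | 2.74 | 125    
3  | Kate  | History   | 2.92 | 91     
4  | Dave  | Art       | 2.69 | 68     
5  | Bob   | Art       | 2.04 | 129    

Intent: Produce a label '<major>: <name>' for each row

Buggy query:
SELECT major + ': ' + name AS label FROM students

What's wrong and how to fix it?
Bug: '+' is numeric addition; on text columns SQLite converts them to 0 instead of concatenating

Fix: Use the || operator for string concatenation

Corrected query:
SELECT major || ': ' || name AS label FROM students

Result:
label          
---------------
Economics: Liam
Biology: Grace 
History: Kate  
Art: Dave      
Art: Bob       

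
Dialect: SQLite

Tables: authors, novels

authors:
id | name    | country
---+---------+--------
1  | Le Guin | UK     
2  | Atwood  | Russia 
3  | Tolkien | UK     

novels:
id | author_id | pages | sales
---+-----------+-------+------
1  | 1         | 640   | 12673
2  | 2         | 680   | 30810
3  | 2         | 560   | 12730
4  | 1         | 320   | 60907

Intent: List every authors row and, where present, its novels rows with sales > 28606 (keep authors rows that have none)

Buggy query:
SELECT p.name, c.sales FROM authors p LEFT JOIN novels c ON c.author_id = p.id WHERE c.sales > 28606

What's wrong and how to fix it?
Bug: A WHERE condition on the right-hand table after LEFT JOIN drops unmatched parents

Fix: Put 'c.sales > 28606' in the JOIN's ON clause instead of WHERE

Corrected query:
SELECT p.name, c.sales FROM authors p LEFT JOIN novels c ON c.author_id = p.id AND c.sales > 28606

Result:
name    | sales
--------+------
Le Guin | 60907
Atwood  | 30810
Tolkien | NULL 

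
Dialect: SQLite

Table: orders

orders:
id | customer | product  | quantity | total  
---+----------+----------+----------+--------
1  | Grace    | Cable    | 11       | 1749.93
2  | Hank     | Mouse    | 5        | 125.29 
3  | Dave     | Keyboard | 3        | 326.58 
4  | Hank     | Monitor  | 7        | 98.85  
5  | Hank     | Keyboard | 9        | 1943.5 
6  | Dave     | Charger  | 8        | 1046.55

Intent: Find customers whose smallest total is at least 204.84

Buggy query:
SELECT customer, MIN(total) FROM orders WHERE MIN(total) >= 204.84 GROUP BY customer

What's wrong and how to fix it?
Bug: Aggregates like MIN are computed per group after WHERE runs

Fix: Use HAVING for the per-group MIN condition

Corrected query:
SELECT customer, MIN(total) FROM orders GROUP BY customer HAVING MIN(total) >= 204.84

Result:
customer | MIN(total)
---------+-----------
Dave     | 326.58    
Grace    | 1749.93   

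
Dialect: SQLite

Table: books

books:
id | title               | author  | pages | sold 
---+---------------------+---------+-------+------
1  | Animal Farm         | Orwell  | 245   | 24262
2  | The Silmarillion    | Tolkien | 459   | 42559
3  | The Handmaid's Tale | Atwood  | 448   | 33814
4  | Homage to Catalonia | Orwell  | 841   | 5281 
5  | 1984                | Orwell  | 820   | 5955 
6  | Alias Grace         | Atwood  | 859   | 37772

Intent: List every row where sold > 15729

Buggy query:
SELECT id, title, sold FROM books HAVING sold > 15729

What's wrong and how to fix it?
Bug: HAVING filters the output of aggregation, but this query has no GROUP BY and no aggregate functions, so SQLite rejects it (HAVING clause on a non-aggregate query); the condition here is per row

Fix: Replace HAVING with WHERE since the condition applies to individual rows

Corrected query:
SELECT id, title, sold FROM books WHERE sold > 15729

Result:
id | title               | sold 
---+---------------------+------
1  | Animal Farm         | 24262
2  | The Silmarillion    | 42559
3  | The Handmaid's Tale | 33814
6  | Alias Grace         | 37772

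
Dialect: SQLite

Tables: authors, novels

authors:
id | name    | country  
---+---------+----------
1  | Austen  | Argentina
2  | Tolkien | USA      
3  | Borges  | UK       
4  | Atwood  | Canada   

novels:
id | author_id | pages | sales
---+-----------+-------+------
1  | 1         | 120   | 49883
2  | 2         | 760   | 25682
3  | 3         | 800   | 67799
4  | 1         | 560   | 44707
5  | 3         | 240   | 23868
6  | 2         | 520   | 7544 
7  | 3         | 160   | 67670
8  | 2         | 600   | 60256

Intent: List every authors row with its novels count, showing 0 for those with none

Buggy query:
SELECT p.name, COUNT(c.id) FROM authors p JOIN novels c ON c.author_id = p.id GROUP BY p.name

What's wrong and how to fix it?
Bug: INNER JOIN drops authors rows that have no matching novels rows

Fix: Use LEFT JOIN so parents without children still appear (COUNT(c.id) gives 0)

Corrected query:
SELECT p.name, COUNT(c.id) FROM authors p LEFT JOIN novels c ON c.author_id = p.id GROUP BY p.name

Result:
name    | COUNT(c.id)
--------+------------
Atwood  | 0          
Austen  | 2          
Borges  | 3          
Tolkien | 3          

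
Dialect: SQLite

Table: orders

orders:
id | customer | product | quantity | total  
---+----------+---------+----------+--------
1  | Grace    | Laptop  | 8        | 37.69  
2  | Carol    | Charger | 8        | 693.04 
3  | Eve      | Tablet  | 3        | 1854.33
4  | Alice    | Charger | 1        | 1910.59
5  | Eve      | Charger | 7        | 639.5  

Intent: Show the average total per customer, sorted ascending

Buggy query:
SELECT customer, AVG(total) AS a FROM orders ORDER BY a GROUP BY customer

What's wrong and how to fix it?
Bug: GROUP BY must precede ORDER BY

Fix: Reorder: SELECT … FROM … GROUP BY … ORDER BY …

Corrected query:
SELECT customer, AVG(total) AS a FROM orders GROUP BY customer ORDER BY a

Result:
customer | a       
---------+---------
Grace    | 37.69   
Carol    | 693.04  
Eve      | 1246.915
Alice    | 1910.59 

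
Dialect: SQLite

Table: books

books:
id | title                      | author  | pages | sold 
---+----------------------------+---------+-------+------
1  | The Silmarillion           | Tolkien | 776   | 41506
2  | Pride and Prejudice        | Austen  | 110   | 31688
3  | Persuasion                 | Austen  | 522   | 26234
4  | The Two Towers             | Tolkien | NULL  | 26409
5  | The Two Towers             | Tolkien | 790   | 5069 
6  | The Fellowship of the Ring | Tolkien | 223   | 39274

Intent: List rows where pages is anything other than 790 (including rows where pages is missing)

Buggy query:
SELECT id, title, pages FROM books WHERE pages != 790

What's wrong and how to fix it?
Bug: Inequality against NULL is unknown, not true; rows with NULL are dropped

Fix: Add an explicit OR pages IS NULL to include the missing-value rows

Corrected query:
SELECT id, title, pages FROM books WHERE pages != 790 OR pages IS NULL

Result:
id | title                      | pages
---+----------------------------+------
1  | The Silmarillion           | 776  
2  | Pride and Prejudice        | 110  
3  | Persuasion                 | 522  
4  | The Two Towers             | NULL 
6  | The Fellowship of the Ring | 223  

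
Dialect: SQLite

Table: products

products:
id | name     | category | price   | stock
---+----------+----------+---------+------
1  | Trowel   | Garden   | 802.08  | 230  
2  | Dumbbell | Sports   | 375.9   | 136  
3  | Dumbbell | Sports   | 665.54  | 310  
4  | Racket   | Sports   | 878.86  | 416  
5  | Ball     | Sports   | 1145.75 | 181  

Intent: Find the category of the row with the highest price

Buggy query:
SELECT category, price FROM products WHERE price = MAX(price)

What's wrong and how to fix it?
Bug: MAX(price) is an aggregate and cannot be used directly in WHERE

Fix: Wrap MAX in a scalar subquery so WHERE compares against a single value

Corrected query:
SELECT category, price FROM products WHERE price = (SELECT MAX(price) FROM products)

Result:
category | price  
---------+--------
Sports   | 1145.75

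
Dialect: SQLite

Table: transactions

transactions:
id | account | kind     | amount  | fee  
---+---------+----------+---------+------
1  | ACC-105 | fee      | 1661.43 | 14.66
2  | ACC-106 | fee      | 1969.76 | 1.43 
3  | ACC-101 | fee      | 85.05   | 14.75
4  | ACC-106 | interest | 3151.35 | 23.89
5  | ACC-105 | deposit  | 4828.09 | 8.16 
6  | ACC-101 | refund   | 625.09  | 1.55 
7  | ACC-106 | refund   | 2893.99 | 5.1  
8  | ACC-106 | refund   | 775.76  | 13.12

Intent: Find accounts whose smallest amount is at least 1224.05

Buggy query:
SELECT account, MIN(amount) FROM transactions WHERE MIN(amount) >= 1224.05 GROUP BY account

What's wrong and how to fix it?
Bug: MIN() in WHERE is a misuse of aggregate

Fix: Use HAVING for the per-group MIN condition

Corrected query:
SELECT account, MIN(amount) FROM transactions GROUP BY account HAVING MIN(amount) >= 1224.05

Result:
account | MIN(amount)
--------+------------
ACC-105 | 1661.43    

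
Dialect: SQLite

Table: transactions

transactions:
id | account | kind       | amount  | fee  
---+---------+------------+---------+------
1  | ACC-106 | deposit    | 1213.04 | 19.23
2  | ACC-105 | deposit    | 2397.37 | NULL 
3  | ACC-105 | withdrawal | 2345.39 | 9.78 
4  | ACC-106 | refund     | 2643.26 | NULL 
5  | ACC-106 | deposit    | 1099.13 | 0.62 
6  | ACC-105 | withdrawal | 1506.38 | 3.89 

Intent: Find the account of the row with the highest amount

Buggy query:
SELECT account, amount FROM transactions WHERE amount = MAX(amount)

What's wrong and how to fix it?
Bug: MAX(amount) is an aggregate and cannot be used directly in WHERE

Fix: Use a subquery: WHERE amount = (SELECT MAX(amount) FROM transactions)

Corrected query:
SELECT account, amount FROM transactions WHERE amount = (SELECT MAX(amount) FROM transactions)

Result:
account | amount 
--------+--------
ACC-106 | 2643.26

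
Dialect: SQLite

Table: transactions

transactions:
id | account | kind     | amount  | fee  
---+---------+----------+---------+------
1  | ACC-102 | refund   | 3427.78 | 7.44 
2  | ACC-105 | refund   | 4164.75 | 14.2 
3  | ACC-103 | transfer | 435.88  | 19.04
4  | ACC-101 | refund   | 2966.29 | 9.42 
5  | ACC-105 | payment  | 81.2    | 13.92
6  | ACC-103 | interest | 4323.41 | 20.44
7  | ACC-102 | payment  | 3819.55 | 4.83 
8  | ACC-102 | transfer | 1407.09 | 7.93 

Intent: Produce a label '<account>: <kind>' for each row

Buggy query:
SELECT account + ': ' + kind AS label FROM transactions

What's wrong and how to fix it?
Bug: '+' is numeric addition; on text columns SQLite converts them to 0 instead of concatenating

Fix: Replace + with || to concatenate text

Corrected query:
SELECT account || ': ' || kind AS label FROM transactions

Result:
label            
-----------------
ACC-102: refund  
ACC-105: refund  
ACC-103: transfer
ACC-101: refund  
ACC-105: payment 
ACC-103: interest
ACC-102: payment 
ACC-102: transfer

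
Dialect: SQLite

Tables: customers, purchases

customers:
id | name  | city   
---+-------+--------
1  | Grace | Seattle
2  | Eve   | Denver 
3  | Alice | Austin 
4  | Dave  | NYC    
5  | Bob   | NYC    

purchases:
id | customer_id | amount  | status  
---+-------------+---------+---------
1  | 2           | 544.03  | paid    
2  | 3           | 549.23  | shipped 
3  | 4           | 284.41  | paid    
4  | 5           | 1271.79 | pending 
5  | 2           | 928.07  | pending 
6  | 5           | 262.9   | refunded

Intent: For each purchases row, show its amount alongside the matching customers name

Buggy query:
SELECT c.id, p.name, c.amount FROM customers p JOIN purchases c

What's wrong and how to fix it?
Bug: Missing join condition: each purchases row is matched to all customers rows instead of just its own

Fix: Add ON c.customer_id = p.id to the JOIN

Corrected query:
SELECT c.id, p.name, c.amount FROM customers p JOIN purchases c ON c.customer_id = p.id

Result:
id | name  | amount 
---+-------+--------
1  | Eve   | 544.03 
2  | Alice | 549.23 
3  | Dave  | 284.41 
4  | Bob   | 1271.79
5  | Eve   | 928.07 
6  | Bob   | 262.9  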